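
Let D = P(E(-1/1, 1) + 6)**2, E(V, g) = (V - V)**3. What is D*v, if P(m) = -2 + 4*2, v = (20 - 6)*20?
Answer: 10080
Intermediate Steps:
E(V, g) = 0 (E(V, g) = 0**3 = 0)
v = 280 (v = 14*20 = 280)
P(m) = 6 (P(m) = -2 + 8 = 6)
D = 36 (D = 6**2 = 36)
D*v = 36*280 = 10080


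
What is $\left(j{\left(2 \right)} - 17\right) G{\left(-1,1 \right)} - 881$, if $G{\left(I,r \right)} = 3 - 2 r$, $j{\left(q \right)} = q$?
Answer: $-896$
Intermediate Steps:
$\left(j{\left(2 \right)} - 17\right) G{\left(-1,1 \right)} - 881 = \left(2 - 17\right) \left(3 - 2\right) - 881 = - 15 \left(3 - 2\right) - 881 = \left(-15\right) 1 - 881 = -15 - 881 = -896$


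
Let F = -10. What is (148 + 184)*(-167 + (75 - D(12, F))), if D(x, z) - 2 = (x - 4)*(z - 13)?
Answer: 29880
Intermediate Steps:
D(x, z) = 2 + (-13 + z)*(-4 + x) (D(x, z) = 2 + (x - 4)*(z - 13) = 2 + (-4 + x)*(-13 + z) = 2 + (-13 + z)*(-4 + x))
(148 + 184)*(-167 + (75 - D(12, F))) = (148 + 184)*(-167 + (75 - (54 - 13*12 - 4*(-10) + 12*(-10)))) = 332*(-167 + (75 - (54 - 156 + 40 - 120))) = 332*(-167 + (75 - 1*(-182))) = 332*(-167 + (75 + 182)) = 332*(-167 + 257) = 332*90 = 29880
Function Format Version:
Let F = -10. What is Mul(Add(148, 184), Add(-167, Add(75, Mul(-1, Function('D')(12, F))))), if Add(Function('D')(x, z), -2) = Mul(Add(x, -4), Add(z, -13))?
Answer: 29880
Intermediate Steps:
Function('D')(x, z) = Add(2, Mul(Add(-13, z), Add(-4, x))) (Function('D')(x, z) = Add(2, Mul(Add(x, -4), Add(z, -13))) = Add(2, Mul(Add(-4, x), Add(-13, z))) = Add(2, Mul(Add(-13, z), Add(-4, x))))
Mul(Add(148, 184), Add(-167, Add(75, Mul(-1, Function('D')(12, F))))) = Mul(Add(148, 184), Add(-167, Add(75, Mul(-1, Add(54, Mul(-13, 12), Mul(-4, -10), Mul(12, -10)))))) = Mul(332, Add(-167, Add(75, Mul(-1, Add(54, -156, 40, -120))))) = Mul(332, Add(-167, Add(75, Mul(-1, -182)))) = Mul(332, Add(-167, Add(75, 182))) = Mul(332, Add(-167, 257)) = Mul(332, 90) = 29880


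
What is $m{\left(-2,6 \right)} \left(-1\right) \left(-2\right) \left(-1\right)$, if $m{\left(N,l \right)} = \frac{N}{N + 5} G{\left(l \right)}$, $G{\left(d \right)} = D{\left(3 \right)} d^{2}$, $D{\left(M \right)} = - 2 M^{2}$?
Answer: $-864$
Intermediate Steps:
$G{\left(d \right)} = - 18 d^{2}$ ($G{\left(d \right)} = - 2 \cdot 3^{2} d^{2} = \left(-2\right) 9 d^{2} = - 18 d^{2}$)
$m{\left(N,l \right)} = - \frac{18 N l^{2}}{5 + N}$ ($m{\left(N,l \right)} = \frac{N}{N + 5} \left(- 18 l^{2}\right) = \frac{N}{5 + N} \left(- 18 l^{2}\right) = - \frac{18 N l^{2}}{5 + N}$)
$m{\left(-2,6 \right)} \left(-1\right) \left(-2\right) \left(-1\right) = \left(-18\right) \left(-2\right) 6^{2} \frac{1}{5 - 2} \left(-1\right) \left(-2\right) \left(-1\right) = \left(-18\right) \left(-2\right) 36 \cdot \frac{1}{3} \cdot 2 \left(-1\right) = \left(-18\right) \left(-2\right) 36 \cdot \frac{1}{3} \left(-2\right) = 432 \left(-2\right) = -864$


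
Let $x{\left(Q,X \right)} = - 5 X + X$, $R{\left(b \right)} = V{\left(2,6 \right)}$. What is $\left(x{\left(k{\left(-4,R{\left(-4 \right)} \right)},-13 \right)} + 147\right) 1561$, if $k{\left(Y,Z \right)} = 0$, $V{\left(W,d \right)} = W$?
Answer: $310639$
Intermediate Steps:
$R{\left(b \right)} = 2$
$x{\left(Q,X \right)} = - 4 X$
$\left(x{\left(k{\left(-4,R{\left(-4 \right)} \right)},-13 \right)} + 147\right) 1561 = \left(\left(-4\right) \left(-13\right) + 147\right) 1561 = \left(52 + 147\right) 1561 = 199 \cdot 1561 = 310639$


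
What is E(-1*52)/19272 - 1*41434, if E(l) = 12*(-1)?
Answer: -66543005/1606 ≈ -41434.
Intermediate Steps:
E(l) = -12
E(-1*52)/19272 - 1*41434 = -12/19272 - 1*41434 = -12*1/19272 - 41434 = -1/1606 - 41434 = -66543005/1606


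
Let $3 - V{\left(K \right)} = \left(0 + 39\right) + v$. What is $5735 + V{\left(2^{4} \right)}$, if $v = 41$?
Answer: $5658$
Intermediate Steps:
$V{\left(K \right)} = -77$ ($V{\left(K \right)} = 3 - \left(\left(0 + 39\right) + 41\right) = 3 - \left(39 + 41\right) = 3 - 80 = -77$)
$5735 + V{\left(2^{4} \right)} = 5735 - 77 = 5658$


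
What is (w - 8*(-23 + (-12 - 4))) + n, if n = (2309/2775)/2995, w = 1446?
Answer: 14610960059/8311125 ≈ 1758.0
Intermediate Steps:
n = 2309/8311125 (n = (2309*(1/2775))*(1/2995) = (2309/2775)*(1/2995) = 2309/8311125 ≈ 0.00027782)
(w - 8*(-23 + (-12 - 4))) + n = (1446 - 8*(-23 + (-12 - 4))) + 2309/8311125 = (1446 - 8*(-23 - 16)) + 2309/8311125 = (1446 - 8*(-39)) + 2309/8311125 = (1446 + 312) + 2309/8311125 = 1758 + 2309/8311125 = 14610960059/8311125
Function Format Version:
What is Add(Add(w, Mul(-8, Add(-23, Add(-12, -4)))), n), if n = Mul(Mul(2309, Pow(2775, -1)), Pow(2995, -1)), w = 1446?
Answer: Rational(14610960059, 8311125) ≈ 1758.0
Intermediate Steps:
n = Rational(2309, 8311125) (n = Mul(Mul(2309, Rational(1, 2775)), Rational(1, 2995)) = Mul(Rational(2309, 2775), Rational(1, 2995)) = Rational(2309, 8311125) ≈ 0.00027782)
Add(Add(w, Mul(-8, Add(-23, Add(-12, -4)))), n) = Add(Add(1446, Mul(-8, Add(-23, Add(-12, -4)))), Rational(2309, 8311125)) = Add(Add(1446, Mul(-8, Add(-23, -16))), Rational(2309, 8311125)) = Add(Add(1446, Mul(-8, -39)), Rational(2309, 8311125)) = Add(Add(1446, 312), Rational(2309, 8311125)) = Add(1758, Rational(2309, 8311125)) = Rational(14610960059, 8311125)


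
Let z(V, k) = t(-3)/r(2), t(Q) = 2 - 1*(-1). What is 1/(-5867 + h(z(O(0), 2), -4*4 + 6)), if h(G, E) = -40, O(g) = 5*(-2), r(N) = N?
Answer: -1/5907 ≈ -0.00016929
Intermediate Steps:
t(Q) = 3 (t(Q) = 2 + 1 = 3)
O(g) = -10
z(V, k) = 3/2
1/(-5867 + h(z(O(0), 2), -4*4 + 6)) = 1/(-5867 - 40) = 1/(-5907) = -1/5907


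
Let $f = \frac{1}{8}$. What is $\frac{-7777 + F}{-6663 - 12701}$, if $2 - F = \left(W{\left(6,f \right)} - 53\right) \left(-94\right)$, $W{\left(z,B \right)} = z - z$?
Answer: $\frac{12757}{19364} \approx 0.6588$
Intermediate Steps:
$f = \frac{1}{8} \approx 0.125$
$W{\left(z,B \right)} = 0$
$F = -4980$ ($F = 2 - \left(0 - 53\right) \left(-94\right) = 2 - \left(-53\right) \left(-94\right) = 2 - 4982 = -4980$)
$\frac{-7777 + F}{-6663 - 12701} = \frac{-7777 - 4980}{-6663 - 12701} = - \frac{12757}{-19364} = \left(-12757\right) \left(- \frac{1}{19364}\right) = \frac{12757}{19364}$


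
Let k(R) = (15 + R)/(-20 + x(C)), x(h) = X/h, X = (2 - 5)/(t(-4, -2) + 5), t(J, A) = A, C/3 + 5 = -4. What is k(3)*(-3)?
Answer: 1458/539 ≈ 2.7050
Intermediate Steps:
C = -27 (C = -15 + 3*(-4) = -15 - 12 = -27)
X = -1 (X = (2 - 5)/(-2 + 5) = -3/3 = -3*1/3 = -1)
x(h) = -1/h
k(R) = -405/539 - 27*R/539 (k(R) = (15 + R)/(-20 - 1/(-27)) = (15 + R)/(-20 - 1*(-1/27)) = (15 + R)/(-20 + 1/27) = (15 + R)/(-539/27) = (15 + R)*(-27/539) = -405/539 - 27*R/539)
k(3)*(-3) = (-405/539 - 27/539*3)*(-3) = (-405/539 - 81/539)*(-3) = -486/539*(-3) = 1458/539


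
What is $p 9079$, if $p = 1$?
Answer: $9079$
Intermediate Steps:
$p 9079 = 1 \cdot 9079 = 9079$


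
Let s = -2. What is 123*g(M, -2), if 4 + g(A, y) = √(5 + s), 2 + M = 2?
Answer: -492 + 123*√3 ≈ -278.96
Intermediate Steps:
M = 0 (M = -2 + 2 = 0)
g(A, y) = -4 + √3 (g(A, y) = -4 + √(5 - 2) = -4 + √3)
123*g(M, -2) = 123*(-4 + √3) = -492 + 123*√3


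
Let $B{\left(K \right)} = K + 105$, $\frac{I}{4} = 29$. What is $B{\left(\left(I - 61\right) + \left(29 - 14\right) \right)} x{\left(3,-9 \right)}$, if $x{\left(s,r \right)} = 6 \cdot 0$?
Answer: $0$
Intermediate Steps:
$I = 116$ ($I = 4 \cdot 29 = 116$)
$x{\left(s,r \right)} = 0$
$B{\left(K \right)} = 105 + K$
$B{\left(\left(I - 61\right) + \left(29 - 14\right) \right)} x{\left(3,-9 \right)} = \left(105 + \left(\left(116 - 61\right) + \left(29 - 14\right)\right)\right) 0 = \left(105 + \left(55 + \left(29 - 14\right)\right)\right) 0 = \left(105 + \left(55 + 15\right)\right) 0 = \left(105 + 70\right) 0 = 175 \cdot 0 = 0$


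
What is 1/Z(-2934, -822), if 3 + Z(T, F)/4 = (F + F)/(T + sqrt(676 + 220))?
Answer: -1749907/17076300 - 274*sqrt(14)/4269075 ≈ -0.10272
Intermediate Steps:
Z(T, F) = -12 + 8*F/(T + 8*sqrt(14)) (Z(T, F) = -12 + 4*((F + F)/(T + sqrt(676 + 220))) = -12 + 4*((2*F)/(T + sqrt(896))) = -12 + 4*((2*F)/(T + 8*sqrt(14))) = -12 + 4*(2*F/(T + 8*sqrt(14))) = -12 + 8*F/(T + 8*sqrt(14)))
1/Z(-2934, -822) = 1/(4*(-24*sqrt(14) - 3*(-2934) + 2*(-822))/(-2934 + 8*sqrt(14))) = 1/(4*(-24*sqrt(14) + 8802 - 1644)/(-2934 + 8*sqrt(14))) = 1/(4*(7158 - 24*sqrt(14))/(-2934 + 8*sqrt(14))) = (-2934 + 8*sqrt(14))/(4*(7158 - 24*sqrt(14)))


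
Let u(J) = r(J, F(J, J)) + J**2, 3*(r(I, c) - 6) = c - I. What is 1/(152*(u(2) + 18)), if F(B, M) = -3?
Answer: 3/12008 ≈ 0.00024983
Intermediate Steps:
r(I, c) = 6 - I/3 + c/3 (r(I, c) = 6 + (c - I)/3 = 6 + (-I/3 + c/3) = 6 - I/3 + c/3)
u(J) = 5 + J**2 - J/3 (u(J) = (6 - J/3 + (1/3)*(-3)) + J**2 = (6 - J/3 - 1) + J**2 = (5 - J/3) + J**2 = 5 + J**2 - J/3)
1/(152*(u(2) + 18)) = 1/(152*((5 + 2**2 - 1/3*2) + 18)) = 1/(152*((5 + 4 - 2/3) + 18)) = 1/(152*(25/3 + 18)) = 1/(152*(79/3)) = 1/(12008/3) = 3/12008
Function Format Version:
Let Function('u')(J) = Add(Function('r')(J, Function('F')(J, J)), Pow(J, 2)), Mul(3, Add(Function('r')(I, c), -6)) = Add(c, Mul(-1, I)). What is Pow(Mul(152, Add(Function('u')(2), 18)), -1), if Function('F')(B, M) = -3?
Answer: Rational(3, 12008) ≈ 0.00024983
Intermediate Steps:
Function('r')(I, c) = Add(6, Mul(Rational(-1, 3), I), Mul(Rational(1, 3), c)) (Function('r')(I, c) = Add(6, Mul(Rational(1, 3), Add(c, Mul(-1, I)))) = Add(6, Add(Mul(Rational(-1, 3), I), Mul(Rational(1, 3), c))) = Add(6, Mul(Rational(-1, 3), I), Mul(Rational(1, 3), c)))
Function('u')(J) = Add(5, Pow(J, 2), Mul(Rational(-1, 3), J)) (Function('u')(J) = Add(Add(6, Mul(Rational(-1, 3), J), Mul(Rational(1, 3), -3)), Pow(J, 2)) = Add(Add(6, Mul(Rational(-1, 3), J), -1), Pow(J, 2)) = Add(Add(5, Mul(Rational(-1, 3), J)), Pow(J, 2)) = Add(5, Pow(J, 2), Mul(Rational(-1, 3), J)))
Pow(Mul(152, Add(Function('u')(2), 18)), -1) = Pow(Mul(152, Add(Add(5, Pow(2, 2), Mul(Rational(-1, 3), 2)), 18)), -1) = Pow(Mul(152, Add(Add(5, 4, Rational(-2, 3)), 18)), -1) = Pow(Mul(152, Add(Rational(25, 3), 18)), -1) = Pow(Mul(152, Rational(79, 3)), -1) = Pow(Rational(12008, 3), -1) = Rational(3, 12008)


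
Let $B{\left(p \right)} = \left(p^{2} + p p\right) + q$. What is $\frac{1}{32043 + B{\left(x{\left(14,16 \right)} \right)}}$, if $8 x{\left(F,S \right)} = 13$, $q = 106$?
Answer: $\frac{32}{1028937} \approx 3.11 \cdot 10^{-5}$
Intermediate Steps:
$x{\left(F,S \right)} = \frac{13}{8}$ ($x{\left(F,S \right)} = \frac{1}{8} \cdot 13 = \frac{13}{8}$)
$B{\left(p \right)} = 106 + 2 p^{2}$ ($B{\left(p \right)} = \left(p^{2} + p p\right) + 106 = \left(p^{2} + p^{2}\right) + 106 = 2 p^{2} + 106 = 106 + 2 p^{2}$)
$\frac{1}{32043 + B{\left(x{\left(14,16 \right)} \right)}} = \frac{1}{32043 + \left(106 + 2 \left(\frac{13}{8}\right)^{2}\right)} = \frac{1}{32043 + \left(106 + 2 \cdot \frac{169}{64}\right)} = \frac{1}{32043 + \left(106 + \frac{169}{32}\right)} = \frac{1}{32043 + \frac{3561}{32}} = \frac{1}{\frac{1028937}{32}} = \frac{32}{1028937}$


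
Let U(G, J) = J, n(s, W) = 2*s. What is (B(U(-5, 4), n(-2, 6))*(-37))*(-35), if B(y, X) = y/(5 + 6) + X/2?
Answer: -23310/11 ≈ -2119.1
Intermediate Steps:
B(y, X) = X/2 + y/11 (B(y, X) = y/11 + X*(½) = y*(1/11) + X/2 = y/11 + X/2 = X/2 + y/11)
(B(U(-5, 4), n(-2, 6))*(-37))*(-35) = (((2*(-2))/2 + (1/11)*4)*(-37))*(-35) = (((½)*(-4) + 4/11)*(-37))*(-35) = ((-2 + 4/11)*(-37))*(-35) = -18/11*(-37)*(-35) = (666/11)*(-35) = -23310/11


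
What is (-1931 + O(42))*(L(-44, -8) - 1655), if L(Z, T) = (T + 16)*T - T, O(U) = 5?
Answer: 3295386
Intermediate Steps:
L(Z, T) = -T + T*(16 + T) (L(Z, T) = (16 + T)*T - T = T*(16 + T) - T = -T + T*(16 + T))
(-1931 + O(42))*(L(-44, -8) - 1655) = (-1931 + 5)*(-8*(15 - 8) - 1655) = -1926*(-8*7 - 1655) = -1926*(-56 - 1655) = -1926*(-1711) = 3295386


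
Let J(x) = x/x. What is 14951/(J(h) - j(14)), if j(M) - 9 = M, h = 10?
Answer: -14951/22 ≈ -679.59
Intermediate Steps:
j(M) = 9 + M
J(x) = 1
14951/(J(h) - j(14)) = 14951/(1 - (9 + 14)) = 14951/(1 - 1*23) = 14951/(1 - 23) = 14951/(-22) = -1/22*14951 = -14951/22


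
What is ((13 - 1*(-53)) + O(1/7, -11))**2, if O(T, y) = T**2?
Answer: 10465225/2401 ≈ 4358.7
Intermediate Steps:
((13 - 1*(-53)) + O(1/7, -11))**2 = ((13 - 1*(-53)) + (1/7)**2)**2 = ((13 + 53) + (1*(1/7))**2)**2 = (66 + (1/7)**2)**2 = (66 + 1/49)**2 = (3235/49)**2 = 10465225/2401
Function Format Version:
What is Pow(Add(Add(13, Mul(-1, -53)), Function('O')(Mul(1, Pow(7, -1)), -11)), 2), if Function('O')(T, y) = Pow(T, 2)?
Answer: Rational(10465225, 2401) ≈ 4358.7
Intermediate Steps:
Pow(Add(Add(13, Mul(-1, -53)), Function('O')(Mul(1, Pow(7, -1)), -11)), 2) = Pow(Add(Add(13, Mul(-1, -53)), Pow(Mul(1, Pow(7, -1)), 2)), 2) = Pow(Add(Add(13, 53), Pow(Mul(1, Rational(1, 7)), 2)), 2) = Pow(Add(66, Pow(Rational(1, 7), 2)), 2) = Pow(Add(66, Rational(1, 49)), 2) = Pow(Rational(3235, 49), 2) = Rational(10465225, 2401)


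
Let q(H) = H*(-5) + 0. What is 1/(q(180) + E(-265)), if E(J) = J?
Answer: -1/1165 ≈ -0.00085837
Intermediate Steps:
q(H) = -5*H (q(H) = -5*H + 0 = -5*H)
1/(q(180) + E(-265)) = 1/(-5*180 - 265) = 1/(-900 - 265) = 1/(-1165) = -1/1165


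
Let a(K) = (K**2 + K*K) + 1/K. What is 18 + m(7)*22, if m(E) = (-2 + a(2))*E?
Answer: 1019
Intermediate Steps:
a(K) = 1/K + 2*K**2 (a(K) = (K**2 + K**2) + 1/K = 2*K**2 + 1/K = 1/K + 2*K**2)
m(E) = 13*E/2 (m(E) = (-2 + (1 + 2*2**3)/2)*E = (-2 + (1 + 2*8)/2)*E = (-2 + (1 + 16)/2)*E = (-2 + (1/2)*17)*E = (-2 + 17/2)*E = 13*E/2)
18 + m(7)*22 = 18 + ((13/2)*7)*22 = 18 + (91/2)*22 = 18 + 1001 = 1019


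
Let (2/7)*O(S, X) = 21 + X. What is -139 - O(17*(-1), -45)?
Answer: -55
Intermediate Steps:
O(S, X) = 147/2 + 7*X/2 (O(S, X) = 7*(21 + X)/2 = 147/2 + 7*X/2)
-139 - O(17*(-1), -45) = -139 - (147/2 + (7/2)*(-45)) = -139 - (147/2 - 315/2) = -139 - 1*(-84) = -139 + 84 = -55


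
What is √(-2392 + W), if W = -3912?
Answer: 4*I*√394 ≈ 79.398*I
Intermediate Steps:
√(-2392 + W) = √(-2392 - 3912) = √(-6304) = 4*I*√394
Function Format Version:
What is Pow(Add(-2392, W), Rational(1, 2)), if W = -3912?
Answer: Mul(4, I, Pow(394, Rational(1, 2))) ≈ Mul(79.398, I)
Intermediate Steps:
Pow(Add(-2392, W), Rational(1, 2)) = Pow(Add(-2392, -3912), Rational(1, 2)) = Pow(-6304, Rational(1, 2)) = Mul(4, I, Pow(394, Rational(1, 2)))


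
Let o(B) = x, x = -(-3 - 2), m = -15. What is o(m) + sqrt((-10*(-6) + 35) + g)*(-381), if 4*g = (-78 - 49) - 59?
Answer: 5 - 381*sqrt(194)/2 ≈ -2648.4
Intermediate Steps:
x = 5 (x = -1*(-5) = 5)
o(B) = 5
g = -93/2 (g = ((-78 - 49) - 59)/4 = (-127 - 59)/4 = (1/4)*(-186) = -93/2 ≈ -46.500)
o(m) + sqrt((-10*(-6) + 35) + g)*(-381) = 5 + sqrt((-10*(-6) + 35) - 93/2)*(-381) = 5 + sqrt((60 + 35) - 93/2)*(-381) = 5 + sqrt(95 - 93/2)*(-381) = 5 + sqrt(97/2)*(-381) = 5 + (sqrt(194)/2)*(-381) = 5 - 381*sqrt(194)/2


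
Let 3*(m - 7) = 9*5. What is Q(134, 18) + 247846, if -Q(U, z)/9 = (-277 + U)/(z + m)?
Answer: 9915127/40 ≈ 2.4788e+5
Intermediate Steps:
m = 22 (m = 7 + (9*5)/3 = 7 + (⅓)*45 = 7 + 15 = 22)
Q(U, z) = -9*(-277 + U)/(22 + z) (Q(U, z) = -9*(-277 + U)/(z + 22) = -9*(-277 + U)/(22 + z))
Q(134, 18) + 247846 = 9*(277 - 1*134)/(22 + 18) + 247846 = 9*(277 - 134)/40 + 247846 = 9*(1/40)*143 + 247846 = 1287/40 + 247846 = 9915127/40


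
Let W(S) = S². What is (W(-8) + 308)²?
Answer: 138384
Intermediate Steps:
(W(-8) + 308)² = ((-8)² + 308)² = (64 + 308)² = 372² = 138384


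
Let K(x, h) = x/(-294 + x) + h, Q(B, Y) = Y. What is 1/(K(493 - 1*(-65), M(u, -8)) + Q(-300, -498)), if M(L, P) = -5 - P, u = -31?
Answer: -44/21687 ≈ -0.0020289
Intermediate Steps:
K(x, h) = h + x/(-294 + x) (K(x, h) = x/(-294 + x) + h = h + x/(-294 + x))
1/(K(493 - 1*(-65), M(u, -8)) + Q(-300, -498)) = 1/(((493 - 1*(-65)) - 294*(-5 - 1*(-8)) + (-5 - 1*(-8))*(493 - 1*(-65)))/(-294 + (493 - 1*(-65))) - 498) = 1/(((493 + 65) - 294*(-5 + 8) + (-5 + 8)*(493 + 65))/(-294 + (493 + 65)) - 498) = 1/((558 - 294*3 + 3*558)/(-294 + 558) - 498) = 1/((558 - 882 + 1674)/264 - 498) = 1/((1/264)*1350 - 498) = 1/(225/44 - 498) = 1/(-21687/44) = -44/21687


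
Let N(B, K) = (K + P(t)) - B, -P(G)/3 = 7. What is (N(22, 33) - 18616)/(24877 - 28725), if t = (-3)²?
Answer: 9313/1924 ≈ 4.8404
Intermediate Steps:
t = 9
P(G) = -21 (P(G) = -3*7 = -21)
N(B, K) = -21 + K - B (N(B, K) = (K - 21) - B = (-21 + K) - B = -21 + K - B)
(N(22, 33) - 18616)/(24877 - 28725) = ((-21 + 33 - 1*22) - 18616)/(24877 - 28725) = ((-21 + 33 - 22) - 18616)/(-3848) = (-10 - 18616)*(-1/3848) = -18626*(-1/3848) = 9313/1924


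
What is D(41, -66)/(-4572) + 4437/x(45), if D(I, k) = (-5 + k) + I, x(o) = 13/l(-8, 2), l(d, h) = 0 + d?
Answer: -27047887/9906 ≈ -2730.5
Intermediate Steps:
l(d, h) = d
x(o) = -13/8 (x(o) = 13/(-8) = 13*(-⅛) = -13/8)
D(I, k) = -5 + I + k
D(41, -66)/(-4572) + 4437/x(45) = (-5 + 41 - 66)/(-4572) + 4437/(-13/8) = -30*(-1/4572) + 4437*(-8/13) = 5/762 - 35496/13 = -27047887/9906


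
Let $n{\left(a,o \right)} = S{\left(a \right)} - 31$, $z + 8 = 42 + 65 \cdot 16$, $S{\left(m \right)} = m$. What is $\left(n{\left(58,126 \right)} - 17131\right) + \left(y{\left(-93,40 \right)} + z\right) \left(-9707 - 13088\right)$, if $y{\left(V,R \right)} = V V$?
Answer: $-221652889$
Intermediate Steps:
$y{\left(V,R \right)} = V^{2}$
$z = 1074$ ($z = -8 + \left(42 + 65 \cdot 16\right) = -8 + \left(42 + 1040\right) = -8 + 1082 = 1074$)
$n{\left(a,o \right)} = -31 + a$ ($n{\left(a,o \right)} = a - 31 = -31 + a$)
$\left(n{\left(58,126 \right)} - 17131\right) + \left(y{\left(-93,40 \right)} + z\right) \left(-9707 - 13088\right) = \left(\left(-31 + 58\right) - 17131\right) + \left(\left(-93\right)^{2} + 1074\right) \left(-9707 - 13088\right) = \left(27 - 17131\right) + \left(8649 + 1074\right) \left(-22795\right) = -17104 + 9723 \left(-22795\right) = -17104 - 221635785 = -221652889$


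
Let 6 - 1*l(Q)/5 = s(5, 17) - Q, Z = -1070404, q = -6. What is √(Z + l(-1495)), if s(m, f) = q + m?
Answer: 2*I*√269461 ≈ 1038.2*I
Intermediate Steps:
s(m, f) = -6 + m
l(Q) = 35 + 5*Q (l(Q) = 30 - 5*((-6 + 5) - Q) = 30 - 5*(-1 - Q) = 30 + (5 + 5*Q) = 35 + 5*Q)
√(Z + l(-1495)) = √(-1070404 + (35 + 5*(-1495))) = √(-1070404 + (35 - 7475)) = √(-1070404 - 7440) = √(-1077844) = 2*I*√269461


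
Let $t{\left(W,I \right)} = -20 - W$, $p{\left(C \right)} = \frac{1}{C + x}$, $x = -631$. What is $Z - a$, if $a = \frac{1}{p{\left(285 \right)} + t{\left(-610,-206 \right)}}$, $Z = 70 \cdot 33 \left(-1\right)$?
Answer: $- \frac{471561436}{204139} \approx -2310.0$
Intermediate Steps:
$p{\left(C \right)} = \frac{1}{-631 + C}$ ($p{\left(C \right)} = \frac{1}{C - 631} = \frac{1}{-631 + C}$)
$Z = -2310$ ($Z = 2310 \left(-1\right) = -2310$)
$a = \frac{346}{204139}$ ($a = \frac{1}{\frac{1}{-631 + 285} - -590} = \frac{1}{\frac{1}{-346} + \left(-20 + 610\right)} = \frac{1}{- \frac{1}{346} + 590} = \frac{1}{\frac{204139}{346}} = \frac{346}{204139} \approx 0.0016949$)
$Z - a = -2310 - \frac{346}{204139} = - \frac{471561436}{204139}$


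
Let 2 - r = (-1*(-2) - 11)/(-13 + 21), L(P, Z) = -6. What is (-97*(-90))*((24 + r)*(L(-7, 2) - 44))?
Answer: -23680125/2 ≈ -1.1840e+7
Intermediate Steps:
r = 25/8 (r = 2 - (-1*(-2) - 11)/(-13 + 21) = 2 - (2 - 11)/8 = 2 - (-9)/8 = 2 - 1*(-9/8) = 2 + 9/8 = 25/8 ≈ 3.1250)
(-97*(-90))*((24 + r)*(L(-7, 2) - 44)) = (-97*(-90))*((24 + 25/8)*(-6 - 44)) = 8730*((217/8)*(-50)) = 8730*(-5425/4) = -23680125/2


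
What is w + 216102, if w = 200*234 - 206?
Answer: 262696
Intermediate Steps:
w = 46594 (w = 46800 - 206 = 46594)
w + 216102 = 46594 + 216102 = 262696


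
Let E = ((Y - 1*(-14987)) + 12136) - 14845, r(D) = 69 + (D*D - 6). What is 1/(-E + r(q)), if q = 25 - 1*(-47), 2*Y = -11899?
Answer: -2/2163 ≈ -0.00092464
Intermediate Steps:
Y = -11899/2 (Y = (½)*(-11899) = -11899/2 ≈ -5949.5)
q = 72 (q = 25 + 47 = 72)
r(D) = 63 + D² (r(D) = 69 + (D² - 6) = 69 + (-6 + D²) = 63 + D²)
E = 12657/2 (E = ((-11899/2 - 1*(-14987)) + 12136) - 14845 = ((-11899/2 + 14987) + 12136) - 14845 = (18075/2 + 12136) - 14845 = 42347/2 - 14845 = 12657/2 ≈ 6328.5)
1/(-E + r(q)) = 1/(-1*12657/2 + (63 + 72²)) = 1/(-12657/2 + (63 + 5184)) = 1/(-12657/2 + 5247) = 1/(-2163/2) = -2/2163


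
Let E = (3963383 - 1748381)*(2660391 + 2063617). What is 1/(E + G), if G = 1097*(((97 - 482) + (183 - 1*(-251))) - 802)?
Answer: 1/10463686341975 ≈ 9.5569e-14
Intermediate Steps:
E = 10463687168016 (E = 2215002*4724008 = 10463687168016)
G = -826041 (G = 1097*((-385 + (183 + 251)) - 802) = 1097*((-385 + 434) - 802) = 1097*(49 - 802) = 1097*(-753) = -826041)
1/(E + G) = 1/(10463687168016 - 826041) = 1/10463686341975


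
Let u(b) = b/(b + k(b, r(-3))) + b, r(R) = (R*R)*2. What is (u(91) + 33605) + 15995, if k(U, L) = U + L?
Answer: 9938291/200 ≈ 49691.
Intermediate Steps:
r(R) = 2*R² (r(R) = R²*2 = 2*R²)
k(U, L) = L + U
u(b) = b + b/(18 + 2*b) (u(b) = b/(b + (2*(-3)² + b)) + b = b/(b + (2*9 + b)) + b = b/(b + (18 + b)) + b = b/(18 + 2*b) + b = b + b/(18 + 2*b))
(u(91) + 33605) + 15995 = ((½)*91*(19 + 2*91)/(9 + 91) + 33605) + 15995 = ((½)*91*(19 + 182)/100 + 33605) + 15995 = ((½)*91*(1/100)*201 + 33605) + 15995 = (18291/200 + 33605) + 15995 = 6739291/200 + 15995 = 9938291/200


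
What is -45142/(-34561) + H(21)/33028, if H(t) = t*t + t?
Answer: 753458579/570740354 ≈ 1.3201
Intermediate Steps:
H(t) = t + t² (H(t) = t² + t = t + t²)
-45142/(-34561) + H(21)/33028 = -45142/(-34561) + (21*(1 + 21))/33028 = -45142*(-1/34561) + (21*22)*(1/33028) = 45142/34561 + 462*(1/33028) = 45142/34561 + 231/16514 = 753458579/570740354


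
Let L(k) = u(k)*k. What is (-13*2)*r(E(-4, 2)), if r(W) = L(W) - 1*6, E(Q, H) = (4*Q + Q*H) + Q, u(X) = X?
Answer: -20228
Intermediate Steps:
L(k) = k² (L(k) = k*k = k²)
E(Q, H) = 5*Q + H*Q (E(Q, H) = (4*Q + H*Q) + Q = 5*Q + H*Q)
r(W) = -6 + W² (r(W) = W² - 1*6 = W² - 6 = -6 + W²)
(-13*2)*r(E(-4, 2)) = (-13*2)*(-6 + (-4*(5 + 2))²) = -26*(-6 + (-4*7)²) = -26*(-6 + (-28)²) = -26*(-6 + 784) = -26*778 = -20228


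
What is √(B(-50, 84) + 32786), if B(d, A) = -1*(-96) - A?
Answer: 23*√62 ≈ 181.10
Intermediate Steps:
B(d, A) = 96 - A
√(B(-50, 84) + 32786) = √((96 - 1*84) + 32786) = √((96 - 84) + 32786) = √(12 + 32786) = √32798 = 23*√62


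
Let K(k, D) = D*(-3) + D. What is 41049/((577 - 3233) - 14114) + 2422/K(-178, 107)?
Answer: -8233571/598130 ≈ -13.766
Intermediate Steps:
K(k, D) = -2*D (K(k, D) = -3*D + D = -2*D)
41049/((577 - 3233) - 14114) + 2422/K(-178, 107) = 41049/((577 - 3233) - 14114) + 2422/((-2*107)) = 41049/(-2656 - 14114) + 2422/(-214) = 41049/(-16770) + 2422*(-1/214) = 41049*(-1/16770) - 1211/107 = -13683/5590 - 1211/107 = -8233571/598130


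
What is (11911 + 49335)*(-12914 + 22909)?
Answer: 612153770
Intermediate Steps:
(11911 + 49335)*(-12914 + 22909) = 61246*9995 = 612153770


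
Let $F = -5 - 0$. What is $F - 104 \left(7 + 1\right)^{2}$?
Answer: $-6661$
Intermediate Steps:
$F = -5$ ($F = -5 + 0 = -5$)
$F - 104 \left(7 + 1\right)^{2} = -5 - 104 \left(7 + 1\right)^{2} = -5 - 104 \cdot 8^{2} = -5 - 6656 = -6661$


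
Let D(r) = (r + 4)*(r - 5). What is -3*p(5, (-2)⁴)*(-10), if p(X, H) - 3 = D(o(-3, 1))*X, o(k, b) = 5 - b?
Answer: -1110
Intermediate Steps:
D(r) = (-5 + r)*(4 + r) (D(r) = (4 + r)*(-5 + r) = (-5 + r)*(4 + r))
p(X, H) = 3 - 8*X (p(X, H) = 3 + (-20 + (5 - 1*1)² - (5 - 1*1))*X = 3 + (-20 + (5 - 1)² - (5 - 1))*X = 3 + (-20 + 4² - 1*4)*X = 3 + (-20 + 16 - 4)*X = 3 - 8*X)
-3*p(5, (-2)⁴)*(-10) = -3*(3 - 8*5)*(-10) = -3*(3 - 40)*(-10) = -3*(-37)*(-10) = 111*(-10) = -1110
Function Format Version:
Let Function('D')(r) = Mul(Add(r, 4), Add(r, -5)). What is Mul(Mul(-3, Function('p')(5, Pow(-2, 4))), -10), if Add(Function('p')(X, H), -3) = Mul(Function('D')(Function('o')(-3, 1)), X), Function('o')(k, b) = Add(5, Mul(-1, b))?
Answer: -1110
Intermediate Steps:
Function('D')(r) = Mul(Add(-5, r), Add(4, r)) (Function('D')(r) = Mul(Add(4, r), Add(-5, r)) = Mul(Add(-5, r), Add(4, r)))
Function('p')(X, H) = Add(3, Mul(-8, X)) (Function('p')(X, H) = Add(3, Mul(Add(-20, Pow(Add(5, Mul(-1, 1)), 2), Mul(-1, Add(5, Mul(-1, 1)))), X)) = Add(3, Mul(Add(-20, Pow(Add(5, -1), 2), Mul(-1, Add(5, -1))), X)) = Add(3, Mul(Add(-20, Pow(4, 2), Mul(-1, 4)), X)) = Add(3, Mul(Add(-20, 16, -4), X)) = Add(3, Mul(-8, X)))
Mul(Mul(-3, Function('p')(5, Pow(-2, 4))), -10) = Mul(Mul(-3, Add(3, Mul(-8, 5))), -10) = Mul(Mul(-3, Add(3, -40)), -10) = Mul(Mul(-3, -37), -10) = Mul(111, -10) = -1110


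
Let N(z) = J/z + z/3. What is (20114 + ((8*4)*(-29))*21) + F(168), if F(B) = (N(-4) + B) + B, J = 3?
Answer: 11519/12 ≈ 959.92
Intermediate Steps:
N(z) = 3/z + z/3
F(B) = -25/12 + 2*B (F(B) = ((3/(-4) + (1/3)*(-4)) + B) + B = ((3*(-1/4) - 4/3) + B) + B = ((-3/4 - 4/3) + B) + B = (-25/12 + B) + B = -25/12 + 2*B)
(20114 + ((8*4)*(-29))*21) + F(168) = (20114 + ((8*4)*(-29))*21) + (-25/12 + 2*168) = (20114 + (32*(-29))*21) + (-25/12 + 336) = (20114 - 928*21) + 4007/12 = (20114 - 19488) + 4007/12 = 626 + 4007/12 = 11519/12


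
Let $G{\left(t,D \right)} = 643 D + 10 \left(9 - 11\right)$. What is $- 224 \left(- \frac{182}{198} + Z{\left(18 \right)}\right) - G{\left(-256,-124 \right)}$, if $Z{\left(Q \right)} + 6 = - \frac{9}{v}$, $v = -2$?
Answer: $\frac{7949096}{99} \approx 80294.0$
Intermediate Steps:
$Z{\left(Q \right)} = - \frac{3}{2}$ ($Z{\left(Q \right)} = -6 - \frac{9}{-2} = -6 - - \frac{9}{2} = -6 + \frac{9}{2} = - \frac{3}{2}$)
$G{\left(t,D \right)} = -20 + 643 D$ ($G{\left(t,D \right)} = 643 D + 10 \left(-2\right) = 643 D - 20 = -20 + 643 D$)
$- 224 \left(- \frac{182}{198} + Z{\left(18 \right)}\right) - G{\left(-256,-124 \right)} = - 224 \left(- \frac{182}{198} - \frac{3}{2}\right) - \left(-20 + 643 \left(-124\right)\right) = - 224 \left(\left(-182\right) \frac{1}{198} - \frac{3}{2}\right) - \left(-20 - 79732\right) = - 224 \left(- \frac{91}{99} - \frac{3}{2}\right) - -79752 = \left(-224\right) \left(- \frac{479}{198}\right) + 79752 = \frac{53648}{99} + 79752 = \frac{7949096}{99}$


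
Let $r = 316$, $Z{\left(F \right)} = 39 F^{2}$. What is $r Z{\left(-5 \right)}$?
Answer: $308100$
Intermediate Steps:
$r Z{\left(-5 \right)} = 316 \cdot 39 \left(-5\right)^{2} = 316 \cdot 39 \cdot 25 = 316 \cdot 975 = 308100$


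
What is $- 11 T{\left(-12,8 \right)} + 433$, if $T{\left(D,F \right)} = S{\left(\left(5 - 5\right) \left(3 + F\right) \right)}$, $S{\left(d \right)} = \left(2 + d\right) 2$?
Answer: $389$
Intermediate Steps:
$S{\left(d \right)} = 4 + 2 d$
$T{\left(D,F \right)} = 4$ ($T{\left(D,F \right)} = 4 + 2 \left(5 - 5\right) \left(3 + F\right) = 4 + 2 \cdot 0 \left(3 + F\right) = 4 + 2 \cdot 0 = 4 + 0 = 4$)
$- 11 T{\left(-12,8 \right)} + 433 = \left(-11\right) 4 + 433 = -44 + 433 = 389$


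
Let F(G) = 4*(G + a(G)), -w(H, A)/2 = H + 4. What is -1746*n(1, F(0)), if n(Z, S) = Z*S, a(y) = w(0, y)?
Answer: 55872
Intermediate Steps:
w(H, A) = -8 - 2*H (w(H, A) = -2*(H + 4) = -2*(4 + H) = -8 - 2*H)
a(y) = -8 (a(y) = -8 - 2*0 = -8 + 0 = -8)
F(G) = -32 + 4*G (F(G) = 4*(G - 8) = 4*(-8 + G) = -32 + 4*G)
n(Z, S) = S*Z
-1746*n(1, F(0)) = -1746*(-32 + 4*0) = -1746*(-32 + 0) = -(-55872) = -1746*(-32) = 55872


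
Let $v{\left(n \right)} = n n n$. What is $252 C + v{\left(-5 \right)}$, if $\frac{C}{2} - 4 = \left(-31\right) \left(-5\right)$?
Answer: $80011$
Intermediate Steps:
$v{\left(n \right)} = n^{3}$ ($v{\left(n \right)} = n^{2} n = n^{3}$)
$C = 318$ ($C = 8 + 2 \left(\left(-31\right) \left(-5\right)\right) = 8 + 2 \cdot 155 = 8 + 310 = 318$)
$252 C + v{\left(-5 \right)} = 252 \cdot 318 + \left(-5\right)^{3} = 80136 - 125 = 80011$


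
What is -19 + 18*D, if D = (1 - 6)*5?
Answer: -469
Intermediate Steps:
D = -25 (D = -5*5 = -25)
-19 + 18*D = -19 + 18*(-25) = -19 - 450 = -469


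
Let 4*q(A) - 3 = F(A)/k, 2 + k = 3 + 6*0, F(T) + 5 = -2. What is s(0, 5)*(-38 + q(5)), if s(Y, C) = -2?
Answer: 78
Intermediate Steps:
F(T) = -7 (F(T) = -5 - 2 = -7)
k = 1 (k = -2 + (3 + 6*0) = -2 + (3 + 0) = -2 + 3 = 1)
q(A) = -1 (q(A) = ¾ + (-7/1)/4 = ¾ + (-7*1)/4 = ¾ + (¼)*(-7) = ¾ - 7/4 = -1)
s(0, 5)*(-38 + q(5)) = -2*(-38 - 1) = -2*(-39) = 78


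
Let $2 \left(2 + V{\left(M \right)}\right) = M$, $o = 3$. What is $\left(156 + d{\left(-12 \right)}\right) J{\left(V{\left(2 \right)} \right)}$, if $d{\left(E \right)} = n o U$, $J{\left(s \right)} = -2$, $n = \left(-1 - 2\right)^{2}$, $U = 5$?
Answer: $-582$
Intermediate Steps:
$V{\left(M \right)} = -2 + \frac{M}{2}$
$n = 9$ ($n = \left(-3\right)^{2} = 9$)
$d{\left(E \right)} = 135$ ($d{\left(E \right)} = 9 \cdot 3 \cdot 5 = 27 \cdot 5 = 135$)
$\left(156 + d{\left(-12 \right)}\right) J{\left(V{\left(2 \right)} \right)} = \left(156 + 135\right) \left(-2\right) = 291 \left(-2\right) = -582$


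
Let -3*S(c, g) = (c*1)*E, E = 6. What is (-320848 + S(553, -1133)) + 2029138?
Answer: 1707184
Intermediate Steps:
S(c, g) = -2*c (S(c, g) = -c*1*6/3 = -c*6/3 = -2*c)
(-320848 + S(553, -1133)) + 2029138 = (-320848 - 2*553) + 2029138 = (-320848 - 1106) + 2029138 = -321954 + 2029138 = 1707184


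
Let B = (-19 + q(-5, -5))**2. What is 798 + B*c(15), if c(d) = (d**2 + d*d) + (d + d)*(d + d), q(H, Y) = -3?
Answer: 654198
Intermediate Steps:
B = 484 (B = (-19 - 3)**2 = (-22)**2 = 484)
c(d) = 6*d**2 (c(d) = (d**2 + d**2) + (2*d)*(2*d) = 2*d**2 + 4*d**2 = 6*d**2)
798 + B*c(15) = 798 + 484*(6*15**2) = 798 + 484*(6*225) = 798 + 484*1350 = 798 + 653400 = 654198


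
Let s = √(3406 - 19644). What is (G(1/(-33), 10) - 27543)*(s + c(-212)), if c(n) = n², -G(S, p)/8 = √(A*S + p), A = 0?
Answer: -(27543 + 8*√10)*(44944 + I*√16238) ≈ -1.239e+9 - 3.513e+6*I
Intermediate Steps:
s = I*√16238 (s = √(-16238) = I*√16238 ≈ 127.43*I)
G(S, p) = -8*√p (G(S, p) = -8*√(0*S + p) = -8*√(0 + p) = -8*√p)
(G(1/(-33), 10) - 27543)*(s + c(-212)) = (-8*√10 - 27543)*(I*√16238 + (-212)²) = (-27543 - 8*√10)*(I*√16238 + 44944) = (-27543 - 8*√10)*(44944 + I*√16238)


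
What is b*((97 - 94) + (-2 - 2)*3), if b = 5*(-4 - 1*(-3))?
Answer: 45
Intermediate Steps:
b = -5 (b = 5*(-4 + 3) = 5*(-1) = -5)
b*((97 - 94) + (-2 - 2)*3) = -5*((97 - 94) + (-2 - 2)*3) = -5*(3 - 4*3) = -5*(3 - 12) = -5*(-9) = 45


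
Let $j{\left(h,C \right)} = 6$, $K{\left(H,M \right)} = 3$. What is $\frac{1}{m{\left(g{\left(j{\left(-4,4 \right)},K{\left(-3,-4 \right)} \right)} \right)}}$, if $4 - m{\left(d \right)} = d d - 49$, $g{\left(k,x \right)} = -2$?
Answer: $\frac{1}{49} \approx 0.020408$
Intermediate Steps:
$m{\left(d \right)} = 53 - d^{2}$ ($m{\left(d \right)} = 4 - \left(d d - 49\right) = 4 - \left(d^{2} - 49\right) = 4 - \left(-49 + d^{2}\right) = 53 - d^{2}$)
$\frac{1}{m{\left(g{\left(j{\left(-4,4 \right)},K{\left(-3,-4 \right)} \right)} \right)}} = \frac{1}{53 - \left(-2\right)^{2}} = \frac{1}{53 - 4} = \frac{1}{49}$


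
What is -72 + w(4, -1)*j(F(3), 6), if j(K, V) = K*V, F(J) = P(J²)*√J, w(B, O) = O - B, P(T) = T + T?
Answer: -72 - 540*√3 ≈ -1007.3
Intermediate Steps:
P(T) = 2*T
F(J) = 2*J^(5/2) (F(J) = (2*J²)*√J = 2*J^(5/2))
-72 + w(4, -1)*j(F(3), 6) = -72 + (-1 - 1*4)*((2*3^(5/2))*6) = -72 + (-1 - 4)*((2*(9*√3))*6) = -72 - 5*18*√3*6 = -72 - 540*√3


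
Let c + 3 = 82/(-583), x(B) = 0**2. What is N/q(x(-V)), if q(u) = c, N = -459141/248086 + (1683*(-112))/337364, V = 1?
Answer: 29392070779335/38311516847906 ≈ 0.76719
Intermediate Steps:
N = -50415215745/20923821326 (N = -459141*1/248086 - 188496*1/337364 = -459141/248086 - 47124/84341 = -50415215745/20923821326 ≈ -2.4095)
x(B) = 0
c = -1831/583 (c = -3 + 82/(-583) = -3 + 82*(-1/583) = -3 - 82/583 = -1831/583 ≈ -3.1407)
q(u) = -1831/583
N/q(x(-V)) = -50415215745/(20923821326*(-1831/583)) = -50415215745/20923821326*(-583/1831) = 29392070779335/38311516847906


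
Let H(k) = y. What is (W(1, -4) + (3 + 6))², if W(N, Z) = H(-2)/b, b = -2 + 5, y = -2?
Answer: 625/9 ≈ 69.444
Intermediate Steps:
b = 3
H(k) = -2
W(N, Z) = -⅔ (W(N, Z) = -2/3 = -2*⅓ = -⅔)
(W(1, -4) + (3 + 6))² = (-⅔ + (3 + 6))² = (-⅔ + 9)² = (25/3)² = 625/9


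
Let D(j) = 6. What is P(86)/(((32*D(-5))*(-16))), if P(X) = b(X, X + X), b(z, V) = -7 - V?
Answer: 179/3072 ≈ 0.058268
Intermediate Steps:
P(X) = -7 - 2*X (P(X) = -7 - (X + X) = -7 - 2*X)
P(86)/(((32*D(-5))*(-16))) = (-7 - 2*86)/(((32*6)*(-16))) = (-7 - 172)/((192*(-16))) = -179/(-3072) = -179*(-1/3072) = 179/3072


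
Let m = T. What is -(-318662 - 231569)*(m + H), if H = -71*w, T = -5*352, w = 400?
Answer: -16594966960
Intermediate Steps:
T = -1760
H = -28400 (H = -71*400 = -28400)
m = -1760
-(-318662 - 231569)*(m + H) = -(-318662 - 231569)*(-1760 - 28400) = -(-550231)*(-30160) = -1*16594966960 = -16594966960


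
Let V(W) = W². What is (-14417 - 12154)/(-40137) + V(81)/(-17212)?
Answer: 3803945/13545844 ≈ 0.28082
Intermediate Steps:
(-14417 - 12154)/(-40137) + V(81)/(-17212) = (-14417 - 12154)/(-40137) + 81²/(-17212) = -26571*(-1/40137) + 6561*(-1/17212) = 521/787 - 6561/17212 = 3803945/13545844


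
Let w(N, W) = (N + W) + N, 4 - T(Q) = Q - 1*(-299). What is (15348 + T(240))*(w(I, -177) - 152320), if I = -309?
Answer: -2268092495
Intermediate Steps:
T(Q) = -295 - Q (T(Q) = 4 - (Q - 1*(-299)) = 4 - (Q + 299) = 4 - (299 + Q) = 4 + (-299 - Q) = -295 - Q)
w(N, W) = W + 2*N
(15348 + T(240))*(w(I, -177) - 152320) = (15348 + (-295 - 1*240))*((-177 + 2*(-309)) - 152320) = (15348 + (-295 - 240))*((-177 - 618) - 152320) = (15348 - 535)*(-795 - 152320) = 14813*(-153115) = -2268092495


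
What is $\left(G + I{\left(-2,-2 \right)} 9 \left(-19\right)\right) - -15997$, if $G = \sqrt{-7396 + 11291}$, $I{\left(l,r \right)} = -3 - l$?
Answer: $16168 + \sqrt{3895} \approx 16230.0$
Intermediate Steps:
$G = \sqrt{3895} \approx 62.41$
$\left(G + I{\left(-2,-2 \right)} 9 \left(-19\right)\right) - -15997 = \left(\sqrt{3895} + \left(-3 - -2\right) 9 \left(-19\right)\right) - -15997 = \left(\sqrt{3895} + \left(-3 + 2\right) 9 \left(-19\right)\right) + 15997 = \left(\sqrt{3895} + \left(-1\right) 9 \left(-19\right)\right) + 15997 = \left(\sqrt{3895} - -171\right) + 15997 = \left(\sqrt{3895} + 171\right) + 15997 = \left(171 + \sqrt{3895}\right) + 15997 = 16168 + \sqrt{3895}$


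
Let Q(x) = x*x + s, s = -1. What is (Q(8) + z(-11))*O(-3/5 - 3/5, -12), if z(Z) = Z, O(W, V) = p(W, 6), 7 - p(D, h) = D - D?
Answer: 364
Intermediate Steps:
p(D, h) = 7 (p(D, h) = 7 - (D - D) = 7 - 1*0 = 7 + 0 = 7)
O(W, V) = 7
Q(x) = -1 + x² (Q(x) = x*x - 1 = x² - 1 = -1 + x²)
(Q(8) + z(-11))*O(-3/5 - 3/5, -12) = ((-1 + 8²) - 11)*7 = ((-1 + 64) - 11)*7 = (63 - 11)*7 = 52*7 = 364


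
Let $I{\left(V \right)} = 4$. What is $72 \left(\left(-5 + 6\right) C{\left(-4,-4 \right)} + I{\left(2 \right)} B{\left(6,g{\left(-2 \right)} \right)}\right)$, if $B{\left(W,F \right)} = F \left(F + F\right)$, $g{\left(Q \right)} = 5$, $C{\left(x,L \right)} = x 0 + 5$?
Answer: $14760$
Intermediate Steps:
$C{\left(x,L \right)} = 5$ ($C{\left(x,L \right)} = 0 + 5 = 5$)
$B{\left(W,F \right)} = 2 F^{2}$ ($B{\left(W,F \right)} = F 2 F = 2 F^{2}$)
$72 \left(\left(-5 + 6\right) C{\left(-4,-4 \right)} + I{\left(2 \right)} B{\left(6,g{\left(-2 \right)} \right)}\right) = 72 \left(\left(-5 + 6\right) 5 + 4 \cdot 2 \cdot 5^{2}\right) = 72 \left(1 \cdot 5 + 4 \cdot 2 \cdot 25\right) = 72 \left(5 + 4 \cdot 50\right) = 72 \left(5 + 200\right) = 72 \cdot 205 = 14760$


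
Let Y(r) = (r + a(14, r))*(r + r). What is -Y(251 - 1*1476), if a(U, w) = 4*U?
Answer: -2864050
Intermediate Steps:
Y(r) = 2*r*(56 + r) (Y(r) = (r + 4*14)*(r + r) = (r + 56)*(2*r) = (56 + r)*(2*r) = 2*r*(56 + r))
-Y(251 - 1*1476) = -2*(251 - 1*1476)*(56 + (251 - 1*1476)) = -2*(251 - 1476)*(56 + (251 - 1476)) = -2*(-1225)*(56 - 1225) = -2*(-1225)*(-1169) = -1*2864050 = -2864050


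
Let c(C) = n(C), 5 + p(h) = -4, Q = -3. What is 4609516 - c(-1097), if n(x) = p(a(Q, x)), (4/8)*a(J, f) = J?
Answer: 4609525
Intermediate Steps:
a(J, f) = 2*J
p(h) = -9 (p(h) = -5 - 4 = -9)
n(x) = -9
c(C) = -9
4609516 - c(-1097) = 4609516 - 1*(-9) = 4609516 + 9 = 4609525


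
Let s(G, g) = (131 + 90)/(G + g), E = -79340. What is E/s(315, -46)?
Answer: -21342460/221 ≈ -96572.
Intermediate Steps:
s(G, g) = 221/(G + g)
E/s(315, -46) = -79340/(221/(315 - 46)) = -79340/(221/269) = -79340/(221*(1/269)) = -79340/221/269 = -79340*269/221 = -21342460/221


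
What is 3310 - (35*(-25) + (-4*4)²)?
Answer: 3929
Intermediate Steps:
3310 - (35*(-25) + (-4*4)²) = 3310 - (-875 + (-16)²) = 3310 - (-875 + 256) = 3310 - 1*(-619) = 3310 + 619 = 3929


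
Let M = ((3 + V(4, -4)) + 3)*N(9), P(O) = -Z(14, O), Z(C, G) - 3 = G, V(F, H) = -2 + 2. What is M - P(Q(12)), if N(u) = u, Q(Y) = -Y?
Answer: 45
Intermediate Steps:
V(F, H) = 0
Z(C, G) = 3 + G
P(O) = -3 - O (P(O) = -(3 + O) = -3 - O)
M = 54 (M = ((3 + 0) + 3)*9 = (3 + 3)*9 = 6*9 = 54)
M - P(Q(12)) = 54 - (-3 - (-1)*12) = 54 - (-3 - 1*(-12)) = 54 - (-3 + 12) = 54 - 1*9 = 54 - 9 = 45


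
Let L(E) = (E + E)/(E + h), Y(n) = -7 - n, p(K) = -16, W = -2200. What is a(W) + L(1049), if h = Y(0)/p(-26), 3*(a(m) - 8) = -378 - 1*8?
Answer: -664182/5597 ≈ -118.67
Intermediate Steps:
a(m) = -362/3 (a(m) = 8 + (-378 - 1*8)/3 = 8 + (-378 - 8)/3 = 8 + (1/3)*(-386) = 8 - 386/3 = -362/3)
h = 7/16 (h = (-7 - 1*0)/(-16) = (-7 + 0)*(-1/16) = -7*(-1/16) = 7/16 ≈ 0.43750)
L(E) = 2*E/(7/16 + E) (L(E) = (E + E)/(E + 7/16) = (2*E)/(7/16 + E) = 2*E/(7/16 + E))
a(W) + L(1049) = -362/3 + 32*1049/(7 + 16*1049) = -362/3 + 32*1049/(7 + 16784) = -362/3 + 32*1049/16791 = -362/3 + 32*1049*(1/16791) = -362/3 + 33568/16791 = -664182/5597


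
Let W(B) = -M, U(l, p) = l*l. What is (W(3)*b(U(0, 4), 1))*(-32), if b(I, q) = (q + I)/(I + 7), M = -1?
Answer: -32/7 ≈ -4.5714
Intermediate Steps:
U(l, p) = l**2
b(I, q) = (I + q)/(7 + I)
W(B) = 1 (W(B) = -1*(-1) = 1)
(W(3)*b(U(0, 4), 1))*(-32) = (1*((0**2 + 1)/(7 + 0**2)))*(-32) = (1*((0 + 1)/(7 + 0)))*(-32) = (1*(1/7))*(-32) = (1/7)*(-32) = -32/7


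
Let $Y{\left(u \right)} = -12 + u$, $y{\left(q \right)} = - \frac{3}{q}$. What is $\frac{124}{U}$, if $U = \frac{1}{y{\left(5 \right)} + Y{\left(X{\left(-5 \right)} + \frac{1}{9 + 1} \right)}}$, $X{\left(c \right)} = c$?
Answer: $-2170$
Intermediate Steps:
$U = - \frac{2}{35}$ ($U = \frac{1}{- \frac{3}{5} - \left(17 - \frac{1}{9 + 1}\right)} = \frac{1}{\left(-3\right) \frac{1}{5} - \left(17 - \frac{1}{10}\right)} = \frac{1}{- \frac{3}{5} + \left(-12 + \left(-5 + \frac{1}{10}\right)\right)} = \frac{1}{- \frac{3}{5} - \frac{169}{10}} = \frac{1}{- \frac{35}{2}} = - \frac{2}{35} \approx -0.057143$)
$\frac{124}{U} = \frac{124}{- \frac{2}{35}} = 124 \left(- \frac{35}{2}\right) = -2170$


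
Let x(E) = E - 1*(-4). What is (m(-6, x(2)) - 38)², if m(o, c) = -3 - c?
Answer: 2209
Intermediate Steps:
x(E) = 4 + E (x(E) = E + 4 = 4 + E)
(m(-6, x(2)) - 38)² = ((-3 - (4 + 2)) - 38)² = ((-3 - 1*6) - 38)² = ((-3 - 6) - 38)² = (-9 - 38)² = (-47)² = 2209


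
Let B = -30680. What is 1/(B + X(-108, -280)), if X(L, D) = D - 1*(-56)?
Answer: -1/30904 ≈ -3.2358e-5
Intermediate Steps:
X(L, D) = 56 + D (X(L, D) = D + 56 = 56 + D)
1/(B + X(-108, -280)) = 1/(-30680 + (56 - 280)) = 1/(-30680 - 224) = 1/(-30904) = -1/30904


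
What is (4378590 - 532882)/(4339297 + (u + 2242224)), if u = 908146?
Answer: 3845708/7489667 ≈ 0.51347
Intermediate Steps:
(4378590 - 532882)/(4339297 + (u + 2242224)) = (4378590 - 532882)/(4339297 + (908146 + 2242224)) = 3845708/(4339297 + 3150370) = 3845708/7489667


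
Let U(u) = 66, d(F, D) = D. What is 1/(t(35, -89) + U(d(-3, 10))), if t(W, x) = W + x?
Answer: 1/12 ≈ 0.083333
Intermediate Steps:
1/(t(35, -89) + U(d(-3, 10))) = 1/((35 - 89) + 66) = 1/(-54 + 66) = 1/12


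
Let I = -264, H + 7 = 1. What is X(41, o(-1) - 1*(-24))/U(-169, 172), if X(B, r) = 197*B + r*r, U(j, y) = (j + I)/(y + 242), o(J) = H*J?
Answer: -3716478/433 ≈ -8583.1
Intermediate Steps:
H = -6 (H = -7 + 1 = -6)
o(J) = -6*J
U(j, y) = (-264 + j)/(242 + y) (U(j, y) = (j - 264)/(y + 242) = (-264 + j)/(242 + y))
X(B, r) = r² + 197*B (X(B, r) = 197*B + r² = r² + 197*B)
X(41, o(-1) - 1*(-24))/U(-169, 172) = ((-6*(-1) - 1*(-24))² + 197*41)/(((-264 - 169)/(242 + 172))) = ((6 + 24)² + 8077)/((-433/414)) = (30² + 8077)/(((1/414)*(-433))) = (900 + 8077)/(-433/414) = 8977*(-414/433) = -3716478/433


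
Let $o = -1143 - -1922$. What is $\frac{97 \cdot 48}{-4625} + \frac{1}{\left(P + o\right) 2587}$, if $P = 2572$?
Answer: $- \frac{40363031647}{40094296125} \approx -1.0067$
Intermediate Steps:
$o = 779$ ($o = -1143 + 1922 = 779$)
$\frac{97 \cdot 48}{-4625} + \frac{1}{\left(P + o\right) 2587} = \frac{97 \cdot 48}{-4625} + \frac{1}{\left(2572 + 779\right) 2587} = 4656 \left(- \frac{1}{4625}\right) + \frac{1}{3351} \cdot \frac{1}{2587} = - \frac{4656}{4625} + \frac{1}{3351} \cdot \frac{1}{2587} = - \frac{4656}{4625} + \frac{1}{8669037} = - \frac{40363031647}{40094296125}$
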